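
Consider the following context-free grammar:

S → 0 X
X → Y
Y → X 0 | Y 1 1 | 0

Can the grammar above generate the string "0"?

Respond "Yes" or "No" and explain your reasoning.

No - no valid derivation exists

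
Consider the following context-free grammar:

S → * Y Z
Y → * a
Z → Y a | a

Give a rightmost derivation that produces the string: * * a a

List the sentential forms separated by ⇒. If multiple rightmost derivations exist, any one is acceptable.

S ⇒ * Y Z ⇒ * Y a ⇒ * * a a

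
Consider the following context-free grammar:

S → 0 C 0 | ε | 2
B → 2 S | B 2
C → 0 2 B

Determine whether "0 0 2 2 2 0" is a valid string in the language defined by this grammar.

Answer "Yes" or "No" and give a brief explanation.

Yes - a valid derivation exists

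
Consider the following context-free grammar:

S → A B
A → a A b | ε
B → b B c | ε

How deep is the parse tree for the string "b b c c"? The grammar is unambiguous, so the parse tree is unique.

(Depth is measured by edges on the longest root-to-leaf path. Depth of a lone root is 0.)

4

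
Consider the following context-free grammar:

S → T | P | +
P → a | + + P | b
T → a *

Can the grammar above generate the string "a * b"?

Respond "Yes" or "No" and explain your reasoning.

No - no valid derivation exists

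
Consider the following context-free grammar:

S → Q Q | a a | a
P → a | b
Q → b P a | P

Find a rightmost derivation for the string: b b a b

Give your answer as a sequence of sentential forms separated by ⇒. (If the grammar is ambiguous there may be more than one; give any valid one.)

S ⇒ Q Q ⇒ Q P ⇒ Q b ⇒ b P a b ⇒ b b a b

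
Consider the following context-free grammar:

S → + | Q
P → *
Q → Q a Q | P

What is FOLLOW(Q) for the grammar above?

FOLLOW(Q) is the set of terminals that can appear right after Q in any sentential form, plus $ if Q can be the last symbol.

We compute FOLLOW(Q) using the standard algorithm.
FOLLOW(S) starts with {$}.
FIRST(P) = {*}
FIRST(Q) = {*}
FIRST(S) = {*, +}
FOLLOW(P) = {$, a}
FOLLOW(Q) = {$, a}
FOLLOW(S) = {$}
Therefore, FOLLOW(Q) = {$, a}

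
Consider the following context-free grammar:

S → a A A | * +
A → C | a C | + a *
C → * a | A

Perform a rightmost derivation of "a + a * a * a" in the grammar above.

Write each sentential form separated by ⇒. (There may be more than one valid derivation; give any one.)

S ⇒ a A A ⇒ a A a C ⇒ a A a * a ⇒ a + a * a * a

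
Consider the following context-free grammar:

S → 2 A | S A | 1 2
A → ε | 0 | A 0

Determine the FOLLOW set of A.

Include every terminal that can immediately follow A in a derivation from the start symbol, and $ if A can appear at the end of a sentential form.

We compute FOLLOW(A) using the standard algorithm.
FOLLOW(S) starts with {$}.
FIRST(A) = {0, ε}
FIRST(S) = {1, 2}
FOLLOW(A) = {$, 0}
FOLLOW(S) = {$, 0}
Therefore, FOLLOW(A) = {$, 0}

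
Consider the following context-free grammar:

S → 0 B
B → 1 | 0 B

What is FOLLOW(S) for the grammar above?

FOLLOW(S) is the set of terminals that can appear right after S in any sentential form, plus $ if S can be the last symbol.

We compute FOLLOW(S) using the standard algorithm.
FOLLOW(S) starts with {$}.
FIRST(B) = {0, 1}
FIRST(S) = {0}
FOLLOW(B) = {$}
FOLLOW(S) = {$}
Therefore, FOLLOW(S) = {$}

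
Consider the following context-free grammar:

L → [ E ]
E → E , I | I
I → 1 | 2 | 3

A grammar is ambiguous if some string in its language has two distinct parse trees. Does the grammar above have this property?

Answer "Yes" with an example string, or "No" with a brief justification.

No - the grammar is unambiguous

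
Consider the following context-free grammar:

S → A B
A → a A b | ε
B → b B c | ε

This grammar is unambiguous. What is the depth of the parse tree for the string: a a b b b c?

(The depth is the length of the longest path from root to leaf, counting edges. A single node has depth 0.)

4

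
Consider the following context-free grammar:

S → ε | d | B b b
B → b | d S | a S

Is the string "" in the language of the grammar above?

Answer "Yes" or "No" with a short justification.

Yes - a valid derivation exists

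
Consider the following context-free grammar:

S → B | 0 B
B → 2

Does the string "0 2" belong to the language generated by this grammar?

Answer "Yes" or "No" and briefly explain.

Yes - a valid derivation exists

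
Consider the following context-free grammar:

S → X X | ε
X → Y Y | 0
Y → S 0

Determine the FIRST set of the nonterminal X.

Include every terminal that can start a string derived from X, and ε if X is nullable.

We compute FIRST(X) using the standard algorithm.
FIRST(S) = {0, ε}
FIRST(X) = {0}
FIRST(Y) = {0}
Therefore, FIRST(X) = {0}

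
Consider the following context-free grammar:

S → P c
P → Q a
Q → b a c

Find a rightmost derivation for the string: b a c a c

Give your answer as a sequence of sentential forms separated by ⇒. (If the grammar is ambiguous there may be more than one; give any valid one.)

S ⇒ P c ⇒ Q a c ⇒ b a c a c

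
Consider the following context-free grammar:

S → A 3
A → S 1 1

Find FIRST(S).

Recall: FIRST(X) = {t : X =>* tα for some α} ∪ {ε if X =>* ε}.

We compute FIRST(S) using the standard algorithm.
FIRST(A) = {}
FIRST(S) = {}
Therefore, FIRST(S) = {}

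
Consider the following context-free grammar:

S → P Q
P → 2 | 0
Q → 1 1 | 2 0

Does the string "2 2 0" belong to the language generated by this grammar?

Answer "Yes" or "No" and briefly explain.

Yes - a valid derivation exists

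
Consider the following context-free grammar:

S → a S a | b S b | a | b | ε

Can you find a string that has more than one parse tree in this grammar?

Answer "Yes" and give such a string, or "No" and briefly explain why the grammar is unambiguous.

No - the grammar is unambiguous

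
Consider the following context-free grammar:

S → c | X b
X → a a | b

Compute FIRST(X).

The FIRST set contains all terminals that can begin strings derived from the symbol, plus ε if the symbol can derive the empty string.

We compute FIRST(X) using the standard algorithm.
FIRST(S) = {a, b, c}
FIRST(X) = {a, b}
Therefore, FIRST(X) = {a, b}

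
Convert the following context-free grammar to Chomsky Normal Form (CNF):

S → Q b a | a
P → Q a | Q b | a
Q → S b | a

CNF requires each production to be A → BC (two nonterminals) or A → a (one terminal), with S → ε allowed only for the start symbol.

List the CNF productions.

TB → b; TA → a; S → a; P → a; Q → a; S → Q X0; X0 → TB TA; P → Q TA; P → Q TB; Q → S TB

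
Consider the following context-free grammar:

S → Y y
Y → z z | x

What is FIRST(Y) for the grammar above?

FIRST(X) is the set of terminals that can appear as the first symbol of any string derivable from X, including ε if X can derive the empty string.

We compute FIRST(Y) using the standard algorithm.
FIRST(S) = {x, z}
FIRST(Y) = {x, z}
Therefore, FIRST(Y) = {x, z}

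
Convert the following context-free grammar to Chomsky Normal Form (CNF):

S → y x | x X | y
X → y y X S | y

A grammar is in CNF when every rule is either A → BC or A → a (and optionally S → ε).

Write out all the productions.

TY → y; TX → x; S → y; X → y; S → TY TX; S → TX X; X → TY X0; X0 → TY X1; X1 → X S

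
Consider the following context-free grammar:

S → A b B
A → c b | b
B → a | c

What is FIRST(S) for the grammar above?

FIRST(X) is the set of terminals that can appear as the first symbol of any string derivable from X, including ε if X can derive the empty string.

We compute FIRST(S) using the standard algorithm.
FIRST(A) = {b, c}
FIRST(B) = {a, c}
FIRST(S) = {b, c}
Therefore, FIRST(S) = {b, c}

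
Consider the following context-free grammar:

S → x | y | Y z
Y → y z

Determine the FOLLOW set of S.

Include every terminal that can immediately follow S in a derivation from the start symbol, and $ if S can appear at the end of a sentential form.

We compute FOLLOW(S) using the standard algorithm.
FOLLOW(S) starts with {$}.
FIRST(S) = {x, y}
FIRST(Y) = {y}
FOLLOW(S) = {$}
FOLLOW(Y) = {z}
Therefore, FOLLOW(S) = {$}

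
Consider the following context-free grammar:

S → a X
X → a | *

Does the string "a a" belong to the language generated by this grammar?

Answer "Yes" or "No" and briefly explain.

Yes - a valid derivation exists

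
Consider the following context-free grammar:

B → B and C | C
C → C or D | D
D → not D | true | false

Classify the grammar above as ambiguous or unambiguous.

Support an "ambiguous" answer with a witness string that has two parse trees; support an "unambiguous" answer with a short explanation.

Unambiguous - every string in the language has a unique parse tree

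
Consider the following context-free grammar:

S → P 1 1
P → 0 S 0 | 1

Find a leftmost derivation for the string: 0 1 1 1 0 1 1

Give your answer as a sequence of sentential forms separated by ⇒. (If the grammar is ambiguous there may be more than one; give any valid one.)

S ⇒ P 1 1 ⇒ 0 S 0 1 1 ⇒ 0 P 1 1 0 1 1 ⇒ 0 1 1 1 0 1 1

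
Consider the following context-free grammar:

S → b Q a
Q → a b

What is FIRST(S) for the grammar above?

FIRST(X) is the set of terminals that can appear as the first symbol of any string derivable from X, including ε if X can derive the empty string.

We compute FIRST(S) using the standard algorithm.
FIRST(Q) = {a}
FIRST(S) = {b}
Therefore, FIRST(S) = {b}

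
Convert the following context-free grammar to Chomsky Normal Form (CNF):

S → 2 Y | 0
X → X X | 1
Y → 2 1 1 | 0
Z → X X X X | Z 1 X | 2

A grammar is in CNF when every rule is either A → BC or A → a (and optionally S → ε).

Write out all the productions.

T2 → 2; S → 0; X → 1; T1 → 1; Y → 0; Z → 2; S → T2 Y; X → X X; Y → T2 X0; X0 → T1 T1; Z → X X1; X1 → X X2; X2 → X X; Z → Z X3; X3 → T1 X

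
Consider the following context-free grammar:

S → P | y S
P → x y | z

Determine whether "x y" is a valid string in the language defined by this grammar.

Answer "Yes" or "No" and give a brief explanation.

Yes - a valid derivation exists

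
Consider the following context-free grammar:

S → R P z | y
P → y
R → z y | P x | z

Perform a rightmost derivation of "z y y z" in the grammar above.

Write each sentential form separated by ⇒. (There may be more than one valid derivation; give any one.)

S ⇒ R P z ⇒ R y z ⇒ z y y z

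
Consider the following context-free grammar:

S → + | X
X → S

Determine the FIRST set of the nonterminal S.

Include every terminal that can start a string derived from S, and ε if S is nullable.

We compute FIRST(S) using the standard algorithm.
FIRST(S) = {+}
FIRST(X) = {+}
Therefore, FIRST(S) = {+}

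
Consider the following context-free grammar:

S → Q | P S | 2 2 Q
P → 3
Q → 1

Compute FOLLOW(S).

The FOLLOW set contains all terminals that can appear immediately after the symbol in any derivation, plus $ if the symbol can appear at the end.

We compute FOLLOW(S) using the standard algorithm.
FOLLOW(S) starts with {$}.
FIRST(P) = {3}
FIRST(Q) = {1}
FIRST(S) = {1, 2, 3}
FOLLOW(P) = {1, 2, 3}
FOLLOW(Q) = {$}
FOLLOW(S) = {$}
Therefore, FOLLOW(S) = {$}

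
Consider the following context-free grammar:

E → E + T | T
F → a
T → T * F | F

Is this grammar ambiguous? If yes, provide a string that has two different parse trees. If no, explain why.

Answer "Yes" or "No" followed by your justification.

No - the grammar is unambiguous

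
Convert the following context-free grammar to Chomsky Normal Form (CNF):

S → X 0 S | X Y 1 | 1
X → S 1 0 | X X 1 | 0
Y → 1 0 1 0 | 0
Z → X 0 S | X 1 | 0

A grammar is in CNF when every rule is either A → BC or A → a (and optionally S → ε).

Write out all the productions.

T0 → 0; T1 → 1; S → 1; X → 0; Y → 0; Z → 0; S → X X0; X0 → T0 S; S → X X1; X1 → Y T1; X → S X2; X2 → T1 T0; X → X X3; X3 → X T1; Y → T1 X4; X4 → T0 X5; X5 → T1 T0; Z → X X6; X6 → T0 S; Z → X T1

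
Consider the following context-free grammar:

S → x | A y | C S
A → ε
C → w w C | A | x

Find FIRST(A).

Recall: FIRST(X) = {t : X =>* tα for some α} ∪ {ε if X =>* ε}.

We compute FIRST(A) using the standard algorithm.
FIRST(A) = {ε}
FIRST(C) = {w, x, ε}
FIRST(S) = {w, x, y}
Therefore, FIRST(A) = {ε}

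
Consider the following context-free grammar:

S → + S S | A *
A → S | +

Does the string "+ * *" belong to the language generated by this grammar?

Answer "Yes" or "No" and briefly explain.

Yes - a valid derivation exists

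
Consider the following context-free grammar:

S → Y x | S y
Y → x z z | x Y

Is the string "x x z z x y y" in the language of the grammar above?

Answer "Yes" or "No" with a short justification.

Yes - a valid derivation exists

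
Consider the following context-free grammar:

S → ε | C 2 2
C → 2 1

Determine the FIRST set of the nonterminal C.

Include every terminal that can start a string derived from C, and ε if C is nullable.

We compute FIRST(C) using the standard algorithm.
FIRST(C) = {2}
FIRST(S) = {2, ε}
Therefore, FIRST(C) = {2}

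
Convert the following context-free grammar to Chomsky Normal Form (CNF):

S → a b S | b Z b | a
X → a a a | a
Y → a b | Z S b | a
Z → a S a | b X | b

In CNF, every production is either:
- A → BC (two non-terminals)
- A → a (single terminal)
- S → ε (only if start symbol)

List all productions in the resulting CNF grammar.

TA → a; TB → b; S → a; X → a; Y → a; Z → b; S → TA X0; X0 → TB S; S → TB X1; X1 → Z TB; X → TA X2; X2 → TA TA; Y → TA TB; Y → Z X3; X3 → S TB; Z → TA X4; X4 → S TA; Z → TB X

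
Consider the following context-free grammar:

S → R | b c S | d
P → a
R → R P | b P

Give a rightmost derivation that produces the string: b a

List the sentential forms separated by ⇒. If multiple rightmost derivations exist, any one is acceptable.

S ⇒ R ⇒ b P ⇒ b a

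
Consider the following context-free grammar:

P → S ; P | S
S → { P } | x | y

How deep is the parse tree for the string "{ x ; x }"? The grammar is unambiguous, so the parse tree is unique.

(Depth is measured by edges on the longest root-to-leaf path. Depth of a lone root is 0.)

5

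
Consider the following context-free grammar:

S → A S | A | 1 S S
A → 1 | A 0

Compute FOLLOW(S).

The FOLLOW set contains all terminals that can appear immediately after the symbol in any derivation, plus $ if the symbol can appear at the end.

We compute FOLLOW(S) using the standard algorithm.
FOLLOW(S) starts with {$}.
FIRST(A) = {1}
FIRST(S) = {1}
FOLLOW(A) = {$, 0, 1}
FOLLOW(S) = {$, 1}
Therefore, FOLLOW(S) = {$, 1}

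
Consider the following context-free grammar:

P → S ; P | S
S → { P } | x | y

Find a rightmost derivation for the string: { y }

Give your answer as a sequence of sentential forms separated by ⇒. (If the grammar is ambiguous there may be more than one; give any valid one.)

P ⇒ S ⇒ { P } ⇒ { S } ⇒ { y }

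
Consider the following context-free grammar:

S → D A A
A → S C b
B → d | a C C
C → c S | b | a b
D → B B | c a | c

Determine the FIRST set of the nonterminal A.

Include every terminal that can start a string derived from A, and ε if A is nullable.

We compute FIRST(A) using the standard algorithm.
FIRST(A) = {a, c, d}
FIRST(B) = {a, d}
FIRST(C) = {a, b, c}
FIRST(D) = {a, c, d}
FIRST(S) = {a, c, d}
Therefore, FIRST(A) = {a, c, d}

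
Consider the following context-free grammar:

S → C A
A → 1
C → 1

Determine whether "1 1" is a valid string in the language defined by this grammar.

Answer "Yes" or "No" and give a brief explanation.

Yes - a valid derivation exists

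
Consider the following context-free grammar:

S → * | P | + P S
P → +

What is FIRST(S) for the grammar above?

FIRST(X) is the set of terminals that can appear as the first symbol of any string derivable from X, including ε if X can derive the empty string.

We compute FIRST(S) using the standard algorithm.
FIRST(P) = {+}
FIRST(S) = {*, +}
Therefore, FIRST(S) = {*, +}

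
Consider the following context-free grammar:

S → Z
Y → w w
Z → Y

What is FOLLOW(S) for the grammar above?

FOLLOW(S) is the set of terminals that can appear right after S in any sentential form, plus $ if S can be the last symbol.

We compute FOLLOW(S) using the standard algorithm.
FOLLOW(S) starts with {$}.
FIRST(S) = {w}
FIRST(Y) = {w}
FIRST(Z) = {w}
FOLLOW(S) = {$}
FOLLOW(Y) = {$}
FOLLOW(Z) = {$}
Therefore, FOLLOW(S) = {$}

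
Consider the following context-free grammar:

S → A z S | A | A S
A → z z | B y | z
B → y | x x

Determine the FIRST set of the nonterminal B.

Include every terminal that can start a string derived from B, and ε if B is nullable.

We compute FIRST(B) using the standard algorithm.
FIRST(A) = {x, y, z}
FIRST(B) = {x, y}
FIRST(S) = {x, y, z}
Therefore, FIRST(B) = {x, y}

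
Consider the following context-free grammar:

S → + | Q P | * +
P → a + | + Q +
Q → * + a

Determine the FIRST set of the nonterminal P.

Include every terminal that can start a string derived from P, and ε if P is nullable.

We compute FIRST(P) using the standard algorithm.
FIRST(P) = {+, a}
FIRST(Q) = {*}
FIRST(S) = {*, +}
Therefore, FIRST(P) = {+, a}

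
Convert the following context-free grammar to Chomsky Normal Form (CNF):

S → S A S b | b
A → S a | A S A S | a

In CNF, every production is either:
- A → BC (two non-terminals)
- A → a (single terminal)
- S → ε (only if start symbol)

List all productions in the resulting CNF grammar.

TB → b; S → b; TA → a; A → a; S → S X0; X0 → A X1; X1 → S TB; A → S TA; A → A X2; X2 → S X3; X3 → A S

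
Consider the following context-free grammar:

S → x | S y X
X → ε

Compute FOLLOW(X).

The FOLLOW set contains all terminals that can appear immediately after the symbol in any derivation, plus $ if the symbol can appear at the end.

We compute FOLLOW(X) using the standard algorithm.
FOLLOW(S) starts with {$}.
FIRST(S) = {x}
FIRST(X) = {ε}
FOLLOW(S) = {$, y}
FOLLOW(X) = {$, y}
Therefore, FOLLOW(X) = {$, y}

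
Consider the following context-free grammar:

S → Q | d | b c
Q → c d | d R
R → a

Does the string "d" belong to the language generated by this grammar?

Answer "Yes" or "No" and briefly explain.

Yes - a valid derivation exists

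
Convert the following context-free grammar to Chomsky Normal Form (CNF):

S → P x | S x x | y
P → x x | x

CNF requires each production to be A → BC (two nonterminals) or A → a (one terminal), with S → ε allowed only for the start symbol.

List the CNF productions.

TX → x; S → y; P → x; S → P TX; S → S X0; X0 → TX TX; P → TX TX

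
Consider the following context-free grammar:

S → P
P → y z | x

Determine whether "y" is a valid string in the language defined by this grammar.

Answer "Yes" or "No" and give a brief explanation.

No - no valid derivation exists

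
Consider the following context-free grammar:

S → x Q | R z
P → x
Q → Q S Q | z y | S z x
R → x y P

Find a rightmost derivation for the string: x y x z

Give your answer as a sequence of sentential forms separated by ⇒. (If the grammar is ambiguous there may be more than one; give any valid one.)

S ⇒ R z ⇒ x y P z ⇒ x y x z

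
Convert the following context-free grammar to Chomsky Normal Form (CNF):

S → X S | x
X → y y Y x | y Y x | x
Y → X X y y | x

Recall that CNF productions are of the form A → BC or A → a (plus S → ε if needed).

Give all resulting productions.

S → x; TY → y; TX → x; X → x; Y → x; S → X S; X → TY X0; X0 → TY X1; X1 → Y TX; X → TY X2; X2 → Y TX; Y → X X3; X3 → X X4; X4 → TY TY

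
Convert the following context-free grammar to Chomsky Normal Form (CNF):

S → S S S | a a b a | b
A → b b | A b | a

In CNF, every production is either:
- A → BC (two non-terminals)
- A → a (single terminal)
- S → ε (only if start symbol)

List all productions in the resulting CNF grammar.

TA → a; TB → b; S → b; A → a; S → S X0; X0 → S S; S → TA X1; X1 → TA X2; X2 → TB TA; A → TB TB; A → A TB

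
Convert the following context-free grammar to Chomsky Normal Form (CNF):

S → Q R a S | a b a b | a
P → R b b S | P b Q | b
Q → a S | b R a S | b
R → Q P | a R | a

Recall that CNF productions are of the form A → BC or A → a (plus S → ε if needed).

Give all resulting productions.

TA → a; TB → b; S → a; P → b; Q → b; R → a; S → Q X0; X0 → R X1; X1 → TA S; S → TA X2; X2 → TB X3; X3 → TA TB; P → R X4; X4 → TB X5; X5 → TB S; P → P X6; X6 → TB Q; Q → TA S; Q → TB X7; X7 → R X8; X8 → TA S; R → Q P; R → TA R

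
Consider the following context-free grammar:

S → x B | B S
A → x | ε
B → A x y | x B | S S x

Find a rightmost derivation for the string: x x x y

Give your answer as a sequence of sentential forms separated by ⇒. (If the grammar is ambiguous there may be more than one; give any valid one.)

S ⇒ x B ⇒ x A x y ⇒ x x x y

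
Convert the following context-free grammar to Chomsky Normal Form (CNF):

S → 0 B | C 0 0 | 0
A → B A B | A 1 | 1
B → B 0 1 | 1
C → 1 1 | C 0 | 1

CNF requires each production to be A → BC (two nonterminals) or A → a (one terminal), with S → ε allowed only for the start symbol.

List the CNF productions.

T0 → 0; S → 0; T1 → 1; A → 1; B → 1; C → 1; S → T0 B; S → C X0; X0 → T0 T0; A → B X1; X1 → A B; A → A T1; B → B X2; X2 → T0 T1; C → T1 T1; C → C T0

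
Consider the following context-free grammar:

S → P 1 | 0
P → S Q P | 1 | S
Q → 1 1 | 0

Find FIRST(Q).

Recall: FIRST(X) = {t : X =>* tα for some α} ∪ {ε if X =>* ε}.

We compute FIRST(Q) using the standard algorithm.
FIRST(P) = {0, 1}
FIRST(Q) = {0, 1}
FIRST(S) = {0, 1}
Therefore, FIRST(Q) = {0, 1}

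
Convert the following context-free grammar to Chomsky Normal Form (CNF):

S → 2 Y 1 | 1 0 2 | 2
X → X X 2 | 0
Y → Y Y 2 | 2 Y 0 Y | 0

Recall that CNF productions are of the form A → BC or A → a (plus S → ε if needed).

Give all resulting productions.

T2 → 2; T1 → 1; T0 → 0; S → 2; X → 0; Y → 0; S → T2 X0; X0 → Y T1; S → T1 X1; X1 → T0 T2; X → X X2; X2 → X T2; Y → Y X3; X3 → Y T2; Y → T2 X4; X4 → Y X5; X5 → T0 Y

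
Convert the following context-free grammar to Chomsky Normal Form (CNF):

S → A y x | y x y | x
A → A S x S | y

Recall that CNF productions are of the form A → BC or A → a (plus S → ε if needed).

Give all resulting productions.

TY → y; TX → x; S → x; A → y; S → A X0; X0 → TY TX; S → TY X1; X1 → TX TY; A → A X2; X2 → S X3; X3 → TX S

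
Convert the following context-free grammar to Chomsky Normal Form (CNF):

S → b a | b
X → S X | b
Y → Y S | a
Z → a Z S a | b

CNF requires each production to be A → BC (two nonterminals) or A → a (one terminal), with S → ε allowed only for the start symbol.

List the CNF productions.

TB → b; TA → a; S → b; X → b; Y → a; Z → b; S → TB TA; X → S X; Y → Y S; Z → TA X0; X0 → Z X1; X1 → S TA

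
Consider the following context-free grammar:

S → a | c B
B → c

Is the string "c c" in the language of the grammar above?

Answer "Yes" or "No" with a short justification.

Yes - a valid derivation exists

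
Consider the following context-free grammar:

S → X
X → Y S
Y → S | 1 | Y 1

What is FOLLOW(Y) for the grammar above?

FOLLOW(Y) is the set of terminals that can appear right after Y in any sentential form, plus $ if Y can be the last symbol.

We compute FOLLOW(Y) using the standard algorithm.
FOLLOW(S) starts with {$}.
FIRST(S) = {1}
FIRST(X) = {1}
FIRST(Y) = {1}
FOLLOW(S) = {$, 1}
FOLLOW(X) = {$, 1}
FOLLOW(Y) = {1}
Therefore, FOLLOW(Y) = {1}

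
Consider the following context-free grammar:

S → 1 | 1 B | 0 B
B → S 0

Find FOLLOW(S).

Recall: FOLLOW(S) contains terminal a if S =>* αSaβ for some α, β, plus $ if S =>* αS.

We compute FOLLOW(S) using the standard algorithm.
FOLLOW(S) starts with {$}.
FIRST(B) = {0, 1}
FIRST(S) = {0, 1}
FOLLOW(B) = {$, 0}
FOLLOW(S) = {$, 0}
Therefore, FOLLOW(S) = {$, 0}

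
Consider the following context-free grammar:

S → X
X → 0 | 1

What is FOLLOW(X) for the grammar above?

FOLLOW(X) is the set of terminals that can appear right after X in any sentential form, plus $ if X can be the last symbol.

We compute FOLLOW(X) using the standard algorithm.
FOLLOW(S) starts with {$}.
FIRST(S) = {0, 1}
FIRST(X) = {0, 1}
FOLLOW(S) = {$}
FOLLOW(X) = {$}
Therefore, FOLLOW(X) = {$}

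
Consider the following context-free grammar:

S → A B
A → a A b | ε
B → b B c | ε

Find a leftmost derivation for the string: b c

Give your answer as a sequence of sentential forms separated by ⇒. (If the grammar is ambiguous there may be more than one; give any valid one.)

S ⇒ A B ⇒ B ⇒ b B c ⇒ b c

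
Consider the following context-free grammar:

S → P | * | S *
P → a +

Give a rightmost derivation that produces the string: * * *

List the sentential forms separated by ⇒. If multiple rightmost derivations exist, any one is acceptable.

S ⇒ S * ⇒ S * * ⇒ * * *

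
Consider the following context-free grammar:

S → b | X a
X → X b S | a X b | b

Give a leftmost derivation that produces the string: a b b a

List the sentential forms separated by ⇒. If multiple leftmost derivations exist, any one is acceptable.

S ⇒ X a ⇒ a X b a ⇒ a b b a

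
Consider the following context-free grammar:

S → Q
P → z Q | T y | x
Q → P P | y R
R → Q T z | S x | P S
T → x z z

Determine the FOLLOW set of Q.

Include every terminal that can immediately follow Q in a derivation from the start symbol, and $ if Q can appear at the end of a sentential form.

We compute FOLLOW(Q) using the standard algorithm.
FOLLOW(S) starts with {$}.
FIRST(P) = {x, z}
FIRST(Q) = {x, y, z}
FIRST(R) = {x, y, z}
FIRST(S) = {x, y, z}
FIRST(T) = {x}
FOLLOW(P) = {$, x, y, z}
FOLLOW(Q) = {$, x, y, z}
FOLLOW(R) = {$, x, y, z}
FOLLOW(S) = {$, x, y, z}
FOLLOW(T) = {y, z}
Therefore, FOLLOW(Q) = {$, x, y, z}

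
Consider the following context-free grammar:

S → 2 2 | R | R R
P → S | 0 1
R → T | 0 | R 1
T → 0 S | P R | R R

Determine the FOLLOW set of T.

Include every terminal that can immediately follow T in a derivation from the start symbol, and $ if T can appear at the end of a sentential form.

We compute FOLLOW(T) using the standard algorithm.
FOLLOW(S) starts with {$}.
FIRST(P) = {0, 2}
FIRST(R) = {0, 2}
FIRST(S) = {0, 2}
FIRST(T) = {0, 2}
FOLLOW(P) = {0, 2}
FOLLOW(R) = {$, 0, 1, 2}
FOLLOW(S) = {$, 0, 1, 2}
FOLLOW(T) = {$, 0, 1, 2}
Therefore, FOLLOW(T) = {$, 0, 1, 2}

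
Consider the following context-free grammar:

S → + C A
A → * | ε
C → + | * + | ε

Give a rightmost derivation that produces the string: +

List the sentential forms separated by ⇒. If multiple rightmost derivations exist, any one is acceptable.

S ⇒ + C A ⇒ + C ⇒ +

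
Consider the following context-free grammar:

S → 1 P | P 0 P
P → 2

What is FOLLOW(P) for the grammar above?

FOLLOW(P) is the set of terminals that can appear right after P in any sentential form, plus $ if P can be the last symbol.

We compute FOLLOW(P) using the standard algorithm.
FOLLOW(S) starts with {$}.
FIRST(P) = {2}
FIRST(S) = {1, 2}
FOLLOW(P) = {$, 0}
FOLLOW(S) = {$}
Therefore, FOLLOW(P) = {$, 0}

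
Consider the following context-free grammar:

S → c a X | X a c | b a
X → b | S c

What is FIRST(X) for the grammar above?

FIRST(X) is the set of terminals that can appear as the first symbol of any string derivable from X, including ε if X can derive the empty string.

We compute FIRST(X) using the standard algorithm.
FIRST(S) = {b, c}
FIRST(X) = {b, c}
Therefore, FIRST(X) = {b, c}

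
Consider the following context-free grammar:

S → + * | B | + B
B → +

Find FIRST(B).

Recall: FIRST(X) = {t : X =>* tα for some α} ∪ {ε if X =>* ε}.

We compute FIRST(B) using the standard algorithm.
FIRST(B) = {+}
FIRST(S) = {+}
Therefore, FIRST(B) = {+}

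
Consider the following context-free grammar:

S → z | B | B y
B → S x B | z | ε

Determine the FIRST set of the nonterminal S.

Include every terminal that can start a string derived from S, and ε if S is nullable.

We compute FIRST(S) using the standard algorithm.
FIRST(B) = {x, y, z, ε}
FIRST(S) = {x, y, z, ε}
Therefore, FIRST(S) = {x, y, z, ε}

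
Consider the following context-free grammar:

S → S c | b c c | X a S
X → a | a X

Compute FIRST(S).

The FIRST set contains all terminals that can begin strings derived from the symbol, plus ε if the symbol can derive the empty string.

We compute FIRST(S) using the standard algorithm.
FIRST(S) = {a, b}
FIRST(X) = {a}
Therefore, FIRST(S) = {a, b}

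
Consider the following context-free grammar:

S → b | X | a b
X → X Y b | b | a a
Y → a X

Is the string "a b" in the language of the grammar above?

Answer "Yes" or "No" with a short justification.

Yes - a valid derivation exists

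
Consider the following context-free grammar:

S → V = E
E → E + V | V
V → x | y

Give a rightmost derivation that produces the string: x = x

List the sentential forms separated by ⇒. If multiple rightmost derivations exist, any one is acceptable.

S ⇒ V = E ⇒ V = V ⇒ V = x ⇒ x = x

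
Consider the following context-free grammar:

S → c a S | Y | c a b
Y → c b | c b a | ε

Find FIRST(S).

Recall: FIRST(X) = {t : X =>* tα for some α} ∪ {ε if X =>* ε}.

We compute FIRST(S) using the standard algorithm.
FIRST(S) = {c, ε}
FIRST(Y) = {c, ε}
Therefore, FIRST(S) = {c, ε}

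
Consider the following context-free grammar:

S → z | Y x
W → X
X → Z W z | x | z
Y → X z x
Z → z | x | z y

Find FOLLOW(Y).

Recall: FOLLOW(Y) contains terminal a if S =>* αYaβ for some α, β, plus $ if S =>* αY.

We compute FOLLOW(Y) using the standard algorithm.
FOLLOW(S) starts with {$}.
FIRST(S) = {x, z}
FIRST(W) = {x, z}
FIRST(X) = {x, z}
FIRST(Y) = {x, z}
FIRST(Z) = {x, z}
FOLLOW(S) = {$}
FOLLOW(W) = {z}
FOLLOW(X) = {z}
FOLLOW(Y) = {x}
FOLLOW(Z) = {x, z}
Therefore, FOLLOW(Y) = {x}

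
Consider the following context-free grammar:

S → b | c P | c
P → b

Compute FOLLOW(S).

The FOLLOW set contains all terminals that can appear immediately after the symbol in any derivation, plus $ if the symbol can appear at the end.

We compute FOLLOW(S) using the standard algorithm.
FOLLOW(S) starts with {$}.
FIRST(P) = {b}
FIRST(S) = {b, c}
FOLLOW(P) = {$}
FOLLOW(S) = {$}
Therefore, FOLLOW(S) = {$}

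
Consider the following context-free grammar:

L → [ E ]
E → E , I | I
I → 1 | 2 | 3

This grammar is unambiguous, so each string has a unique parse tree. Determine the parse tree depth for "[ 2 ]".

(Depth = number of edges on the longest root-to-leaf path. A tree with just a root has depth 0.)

3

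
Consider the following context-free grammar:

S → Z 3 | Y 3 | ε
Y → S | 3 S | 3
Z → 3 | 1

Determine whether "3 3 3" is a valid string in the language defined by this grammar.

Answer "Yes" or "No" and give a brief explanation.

Yes - a valid derivation exists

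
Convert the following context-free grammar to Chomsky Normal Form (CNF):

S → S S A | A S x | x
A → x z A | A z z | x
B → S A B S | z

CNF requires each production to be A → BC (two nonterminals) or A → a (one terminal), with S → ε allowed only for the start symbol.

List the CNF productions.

TX → x; S → x; TZ → z; A → x; B → z; S → S X0; X0 → S A; S → A X1; X1 → S TX; A → TX X2; X2 → TZ A; A → A X3; X3 → TZ TZ; B → S X4; X4 → A X5; X5 → B S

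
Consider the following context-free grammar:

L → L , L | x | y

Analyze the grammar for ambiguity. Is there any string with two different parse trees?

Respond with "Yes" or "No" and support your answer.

Yes - the string 'y , y , x , x , x , x' has two distinct parse trees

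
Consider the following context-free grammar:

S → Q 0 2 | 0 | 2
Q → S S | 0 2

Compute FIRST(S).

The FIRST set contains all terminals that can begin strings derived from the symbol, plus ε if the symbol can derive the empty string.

We compute FIRST(S) using the standard algorithm.
FIRST(Q) = {0, 2}
FIRST(S) = {0, 2}
Therefore, FIRST(S) = {0, 2}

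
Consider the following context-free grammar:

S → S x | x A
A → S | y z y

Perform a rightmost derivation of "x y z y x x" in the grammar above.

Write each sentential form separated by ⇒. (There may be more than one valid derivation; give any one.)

S ⇒ S x ⇒ S x x ⇒ x A x x ⇒ x y z y x x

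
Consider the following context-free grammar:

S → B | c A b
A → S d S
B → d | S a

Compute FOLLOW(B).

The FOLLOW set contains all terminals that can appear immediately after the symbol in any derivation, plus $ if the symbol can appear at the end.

We compute FOLLOW(B) using the standard algorithm.
FOLLOW(S) starts with {$}.
FIRST(A) = {c, d}
FIRST(B) = {c, d}
FIRST(S) = {c, d}
FOLLOW(A) = {b}
FOLLOW(B) = {$, a, b, d}
FOLLOW(S) = {$, a, b, d}
Therefore, FOLLOW(B) = {$, a, b, d}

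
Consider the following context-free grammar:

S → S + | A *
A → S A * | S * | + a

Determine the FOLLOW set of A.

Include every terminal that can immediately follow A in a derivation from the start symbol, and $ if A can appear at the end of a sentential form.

We compute FOLLOW(A) using the standard algorithm.
FOLLOW(S) starts with {$}.
FIRST(A) = {+}
FIRST(S) = {+}
FOLLOW(A) = {*}
FOLLOW(S) = {$, *, +}
Therefore, FOLLOW(A) = {*}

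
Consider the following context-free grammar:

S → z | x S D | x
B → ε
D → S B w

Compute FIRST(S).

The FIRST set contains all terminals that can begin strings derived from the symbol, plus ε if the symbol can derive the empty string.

We compute FIRST(S) using the standard algorithm.
FIRST(B) = {ε}
FIRST(D) = {x, z}
FIRST(S) = {x, z}
Therefore, FIRST(S) = {x, z}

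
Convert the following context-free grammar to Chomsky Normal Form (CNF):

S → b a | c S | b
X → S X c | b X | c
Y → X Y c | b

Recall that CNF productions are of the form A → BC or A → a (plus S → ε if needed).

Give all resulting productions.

TB → b; TA → a; TC → c; S → b; X → c; Y → b; S → TB TA; S → TC S; X → S X0; X0 → X TC; X → TB X; Y → X X1; X1 → Y TC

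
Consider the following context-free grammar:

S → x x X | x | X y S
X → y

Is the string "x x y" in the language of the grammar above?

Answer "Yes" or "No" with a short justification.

Yes - a valid derivation exists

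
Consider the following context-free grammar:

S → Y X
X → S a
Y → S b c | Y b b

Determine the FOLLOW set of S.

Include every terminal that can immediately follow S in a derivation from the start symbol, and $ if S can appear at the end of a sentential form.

We compute FOLLOW(S) using the standard algorithm.
FOLLOW(S) starts with {$}.
FIRST(S) = {}
FIRST(X) = {}
FIRST(Y) = {}
FOLLOW(S) = {$, a, b}
FOLLOW(X) = {$, a, b}
FOLLOW(Y) = {b}
Therefore, FOLLOW(S) = {$, a, b}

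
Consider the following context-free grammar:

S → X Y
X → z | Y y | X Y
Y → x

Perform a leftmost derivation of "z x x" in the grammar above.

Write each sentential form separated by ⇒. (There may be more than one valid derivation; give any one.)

S ⇒ X Y ⇒ X Y Y ⇒ z Y Y ⇒ z x Y ⇒ z x x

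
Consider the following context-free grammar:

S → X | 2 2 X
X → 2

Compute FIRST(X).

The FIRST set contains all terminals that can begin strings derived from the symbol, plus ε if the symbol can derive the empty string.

We compute FIRST(X) using the standard algorithm.
FIRST(S) = {2}
FIRST(X) = {2}
Therefore, FIRST(X) = {2}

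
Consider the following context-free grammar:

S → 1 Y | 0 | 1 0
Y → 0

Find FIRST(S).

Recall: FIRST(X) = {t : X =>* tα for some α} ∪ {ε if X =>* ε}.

We compute FIRST(S) using the standard algorithm.
FIRST(S) = {0, 1}
FIRST(Y) = {0}
Therefore, FIRST(S) = {0, 1}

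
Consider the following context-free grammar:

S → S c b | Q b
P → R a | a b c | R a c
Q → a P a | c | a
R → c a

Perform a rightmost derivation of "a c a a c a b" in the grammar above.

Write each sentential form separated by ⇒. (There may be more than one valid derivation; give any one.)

S ⇒ Q b ⇒ a P a b ⇒ a R a c a b ⇒ a c a a c a b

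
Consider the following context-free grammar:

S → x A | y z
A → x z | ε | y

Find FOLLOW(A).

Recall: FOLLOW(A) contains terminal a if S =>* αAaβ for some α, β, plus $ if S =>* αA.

We compute FOLLOW(A) using the standard algorithm.
FOLLOW(S) starts with {$}.
FIRST(A) = {x, y, ε}
FIRST(S) = {x, y}
FOLLOW(A) = {$}
FOLLOW(S) = {$}
Therefore, FOLLOW(A) = {$}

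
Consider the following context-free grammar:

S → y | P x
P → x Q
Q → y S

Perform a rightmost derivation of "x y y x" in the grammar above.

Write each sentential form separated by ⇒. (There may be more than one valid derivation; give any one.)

S ⇒ P x ⇒ x Q x ⇒ x y S x ⇒ x y y x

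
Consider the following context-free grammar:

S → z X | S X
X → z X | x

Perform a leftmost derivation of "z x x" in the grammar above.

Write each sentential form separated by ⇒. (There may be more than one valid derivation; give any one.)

S ⇒ S X ⇒ z X X ⇒ z x X ⇒ z x x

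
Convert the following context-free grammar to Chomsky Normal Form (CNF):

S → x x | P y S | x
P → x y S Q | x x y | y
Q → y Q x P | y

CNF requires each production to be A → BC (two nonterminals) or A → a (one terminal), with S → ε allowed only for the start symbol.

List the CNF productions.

TX → x; TY → y; S → x; P → y; Q → y; S → TX TX; S → P X0; X0 → TY S; P → TX X1; X1 → TY X2; X2 → S Q; P → TX X3; X3 → TX TY; Q → TY X4; X4 → Q X5; X5 → TX P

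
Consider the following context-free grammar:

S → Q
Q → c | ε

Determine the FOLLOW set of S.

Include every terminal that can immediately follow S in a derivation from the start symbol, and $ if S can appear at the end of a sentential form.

We compute FOLLOW(S) using the standard algorithm.
FOLLOW(S) starts with {$}.
FIRST(Q) = {c, ε}
FIRST(S) = {c, ε}
FOLLOW(Q) = {$}
FOLLOW(S) = {$}
Therefore, FOLLOW(S) = {$}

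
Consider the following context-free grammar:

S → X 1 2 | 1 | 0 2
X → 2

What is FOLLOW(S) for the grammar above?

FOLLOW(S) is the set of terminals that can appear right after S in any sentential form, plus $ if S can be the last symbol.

We compute FOLLOW(S) using the standard algorithm.
FOLLOW(S) starts with {$}.
FIRST(S) = {0, 1, 2}
FIRST(X) = {2}
FOLLOW(S) = {$}
FOLLOW(X) = {1}
Therefore, FOLLOW(S) = {$}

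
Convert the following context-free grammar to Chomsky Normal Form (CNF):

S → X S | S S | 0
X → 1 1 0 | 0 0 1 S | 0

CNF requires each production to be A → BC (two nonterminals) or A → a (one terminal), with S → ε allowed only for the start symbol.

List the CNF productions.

S → 0; T1 → 1; T0 → 0; X → 0; S → X S; S → S S; X → T1 X0; X0 → T1 T0; X → T0 X1; X1 → T0 X2; X2 → T1 S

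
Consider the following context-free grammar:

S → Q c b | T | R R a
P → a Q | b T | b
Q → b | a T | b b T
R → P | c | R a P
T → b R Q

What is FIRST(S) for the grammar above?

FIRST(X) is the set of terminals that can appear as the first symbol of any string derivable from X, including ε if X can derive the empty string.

We compute FIRST(S) using the standard algorithm.
FIRST(P) = {a, b}
FIRST(Q) = {a, b}
FIRST(R) = {a, b, c}
FIRST(S) = {a, b, c}
FIRST(T) = {b}
Therefore, FIRST(S) = {a, b, c}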